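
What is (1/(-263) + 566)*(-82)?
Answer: -12206274/263 ≈ -46412.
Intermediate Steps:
(1/(-263) + 566)*(-82) = (-1/263 + 566)*(-82) = (148857/263)*(-82) = -12206274/263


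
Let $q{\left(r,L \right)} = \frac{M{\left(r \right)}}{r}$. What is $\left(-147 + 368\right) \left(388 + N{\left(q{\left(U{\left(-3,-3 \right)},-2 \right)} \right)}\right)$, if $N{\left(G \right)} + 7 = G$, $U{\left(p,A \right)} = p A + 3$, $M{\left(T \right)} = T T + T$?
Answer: $87074$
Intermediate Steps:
$M{\left(T \right)} = T + T^{2}$ ($M{\left(T \right)} = T^{2} + T = T + T^{2}$)
$U{\left(p,A \right)} = 3 + A p$ ($U{\left(p,A \right)} = A p + 3 = 3 + A p$)
$q{\left(r,L \right)} = 1 + r$ ($q{\left(r,L \right)} = \frac{r \left(1 + r\right)}{r} = 1 + r$)
$N{\left(G \right)} = -7 + G$
$\left(-147 + 368\right) \left(388 + N{\left(q{\left(U{\left(-3,-3 \right)},-2 \right)} \right)}\right) = \left(-147 + 368\right) \left(388 + \left(-7 + \left(1 + \left(3 - -9\right)\right)\right)\right) = 221 \left(388 + \left(-7 + \left(1 + \left(3 + 9\right)\right)\right)\right) = 221 \left(388 + \left(-7 + \left(1 + 12\right)\right)\right) = 221 \left(388 + \left(-7 + 13\right)\right) = 221 \left(388 + 6\right) = 221 \cdot 394 = 87074$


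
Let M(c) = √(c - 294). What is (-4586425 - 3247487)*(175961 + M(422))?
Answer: -1378462989432 - 62671296*√2 ≈ -1.3786e+12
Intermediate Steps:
M(c) = √(-294 + c)
(-4586425 - 3247487)*(175961 + M(422)) = (-4586425 - 3247487)*(175961 + √(-294 + 422)) = -7833912*(175961 + √128) = -7833912*(175961 + 8*√2) = -1378462989432 - 62671296*√2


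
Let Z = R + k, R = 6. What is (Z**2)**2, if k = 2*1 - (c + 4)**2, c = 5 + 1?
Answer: 71639296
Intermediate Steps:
c = 6
k = -98 (k = 2*1 - (6 + 4)**2 = 2 - 1*10**2 = 2 - 1*100 = 2 - 100 = -98)
Z = -92 (Z = 6 - 98 = -92)
(Z**2)**2 = ((-92)**2)**2 = 8464**2 = 71639296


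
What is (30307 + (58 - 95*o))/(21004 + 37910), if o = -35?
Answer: 5615/9819 ≈ 0.57185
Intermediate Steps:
(30307 + (58 - 95*o))/(21004 + 37910) = (30307 + (58 - 95*(-35)))/(21004 + 37910) = (30307 + (58 + 3325))/58914 = (30307 + 3383)*(1/58914) = 33690*(1/58914) = 5615/9819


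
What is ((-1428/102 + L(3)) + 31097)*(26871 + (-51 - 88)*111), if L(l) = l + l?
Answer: 355720338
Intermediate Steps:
L(l) = 2*l
((-1428/102 + L(3)) + 31097)*(26871 + (-51 - 88)*111) = ((-1428/102 + 2*3) + 31097)*(26871 + (-51 - 88)*111) = ((-1428/102 + 6) + 31097)*(26871 - 139*111) = ((-42*⅓ + 6) + 31097)*(26871 - 15429) = ((-14 + 6) + 31097)*11442 = (-8 + 31097)*11442 = 31089*11442 = 355720338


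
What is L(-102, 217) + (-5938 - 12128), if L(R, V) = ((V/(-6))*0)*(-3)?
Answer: -18066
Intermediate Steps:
L(R, V) = 0 (L(R, V) = ((V*(-⅙))*0)*(-3) = (-V/6*0)*(-3) = 0*(-3) = 0)
L(-102, 217) + (-5938 - 12128) = 0 + (-5938 - 12128) = 0 - 18066 = -18066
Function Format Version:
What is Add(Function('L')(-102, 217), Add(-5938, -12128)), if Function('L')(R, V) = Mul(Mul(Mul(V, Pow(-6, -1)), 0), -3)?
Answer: -18066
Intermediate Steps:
Function('L')(R, V) = 0 (Function('L')(R, V) = Mul(Mul(Mul(V, Rational(-1, 6)), 0), -3) = Mul(Mul(Mul(Rational(-1, 6), V), 0), -3) = Mul(0, -3) = 0)
Add(Function('L')(-102, 217), Add(-5938, -12128)) = Add(0, Add(-5938, -12128)) = Add(0, -18066) = -18066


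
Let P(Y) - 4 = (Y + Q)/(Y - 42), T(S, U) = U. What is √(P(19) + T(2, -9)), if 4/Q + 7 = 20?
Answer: 3*I*√58006/299 ≈ 2.4165*I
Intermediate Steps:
Q = 4/13 (Q = 4/(-7 + 20) = 4/13 ≈ 0.30769)
P(Y) = 4 + (4/13 + Y)/(-42 + Y) (P(Y) = 4 + (Y + 4/13)/(Y - 42) = 4 + (4/13 + Y)/(-42 + Y))
√(P(19) + T(2, -9)) = √(5*(-436 + 13*19)/(13*(-42 + 19)) - 9) = √((5/13)*(-436 + 247)/(-23) - 9) = √((5/13)*(-1/23)*(-189) - 9) = √(945/299 - 9) = √(-1746/299) = 3*I*√58006/299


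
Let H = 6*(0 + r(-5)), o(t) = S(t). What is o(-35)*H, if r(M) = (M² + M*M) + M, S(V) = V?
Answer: -9450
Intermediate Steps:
o(t) = t
r(M) = M + 2*M² (r(M) = (M² + M²) + M = 2*M² + M = M + 2*M²)
H = 270 (H = 6*(0 - 5*(1 + 2*(-5))) = 6*(0 - 5*(1 - 10)) = 6*(0 - 5*(-9)) = 6*(0 + 45) = 6*45 = 270)
o(-35)*H = -35*270 = -9450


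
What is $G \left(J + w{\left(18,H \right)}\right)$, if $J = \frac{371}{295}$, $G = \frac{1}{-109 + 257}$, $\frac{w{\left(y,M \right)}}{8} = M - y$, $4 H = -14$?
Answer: $- \frac{50369}{43660} \approx -1.1537$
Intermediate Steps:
$H = - \frac{7}{2}$ ($H = \frac{1}{4} \left(-14\right) = - \frac{7}{2} \approx -3.5$)
$w{\left(y,M \right)} = - 8 y + 8 M$ ($w{\left(y,M \right)} = 8 \left(M - y\right) = - 8 y + 8 M$)
$G = \frac{1}{148} \approx 0.0067568$
$J = \frac{371}{295}$ ($J = 371 \cdot \frac{1}{295} = \frac{371}{295} \approx 1.2576$)
$G \left(J + w{\left(18,H \right)}\right) = \frac{\frac{371}{295} + \left(\left(-8\right) 18 + 8 \left(- \frac{7}{2}\right)\right)}{148} = \frac{\frac{371}{295} - 172}{148} = \frac{1}{148} \left(- \frac{50369}{295}\right) = - \frac{50369}{43660}$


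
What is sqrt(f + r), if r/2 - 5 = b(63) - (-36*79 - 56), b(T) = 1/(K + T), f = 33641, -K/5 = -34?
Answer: sqrt(2141755805)/233 ≈ 198.62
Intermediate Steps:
K = 170 (K = -5*(-34) = 170)
b(T) = 1/(170 + T)
r = 1353732/233 (r = 10 + 2*(1/(170 + 63) - (-36*79 - 56)) = 10 + 2*(1/233 - (-2844 - 56)) = 10 + 2*(1/233 - 1*(-2900)) = 10 + 2*(1/233 + 2900) = 10 + 2*(675701/233) = 10 + 1351402/233 = 1353732/233 ≈ 5810.0)
sqrt(f + r) = sqrt(33641 + 1353732/233) = sqrt(9192085/233) = sqrt(2141755805)/233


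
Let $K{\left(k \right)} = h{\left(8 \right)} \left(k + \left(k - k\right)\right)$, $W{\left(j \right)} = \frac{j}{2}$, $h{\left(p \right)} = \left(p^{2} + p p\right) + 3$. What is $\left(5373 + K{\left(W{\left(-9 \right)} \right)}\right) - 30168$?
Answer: $- \frac{50769}{2} \approx -25385.0$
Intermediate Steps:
$h{\left(p \right)} = 3 + 2 p^{2}$ ($h{\left(p \right)} = \left(p^{2} + p^{2}\right) + 3 = 2 p^{2} + 3 = 3 + 2 p^{2}$)
$W{\left(j \right)} = \frac{j}{2}$ ($W{\left(j \right)} = j \frac{1}{2} = \frac{j}{2}$)
$K{\left(k \right)} = 131 k$ ($K{\left(k \right)} = \left(3 + 2 \cdot 8^{2}\right) \left(k + \left(k - k\right)\right) = \left(3 + 2 \cdot 64\right) \left(k + 0\right) = \left(3 + 128\right) k = 131 k$)
$\left(5373 + K{\left(W{\left(-9 \right)} \right)}\right) - 30168 = \left(5373 + 131 \cdot \frac{1}{2} \left(-9\right)\right) - 30168 = \left(5373 + 131 \left(- \frac{9}{2}\right)\right) - 30168 = \left(5373 - \frac{1179}{2}\right) - 30168 = \frac{9567}{2} - 30168 = - \frac{50769}{2}$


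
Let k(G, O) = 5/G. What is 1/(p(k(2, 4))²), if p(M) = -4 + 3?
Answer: 1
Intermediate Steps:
p(M) = -1
1/(p(k(2, 4))²) = 1/((-1)²) = 1/1 = 1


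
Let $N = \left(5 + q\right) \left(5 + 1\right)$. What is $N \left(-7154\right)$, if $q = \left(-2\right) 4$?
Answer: $128772$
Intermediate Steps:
$q = -8$
$N = -18$ ($N = \left(5 - 8\right) \left(5 + 1\right) = \left(-3\right) 6 = -18$)
$N \left(-7154\right) = \left(-18\right) \left(-7154\right) = 128772$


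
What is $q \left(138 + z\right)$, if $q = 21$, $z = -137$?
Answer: $21$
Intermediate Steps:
$q \left(138 + z\right) = 21 \left(138 - 137\right) = 21 \cdot 1 = 21$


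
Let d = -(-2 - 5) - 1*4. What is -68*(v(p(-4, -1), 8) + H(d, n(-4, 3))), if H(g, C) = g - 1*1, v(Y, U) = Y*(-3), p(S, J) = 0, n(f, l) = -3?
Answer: -136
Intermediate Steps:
d = 3 (d = -1*(-7) - 4 = 7 - 4 = 3)
v(Y, U) = -3*Y
H(g, C) = -1 + g (H(g, C) = g - 1 = -1 + g)
-68*(v(p(-4, -1), 8) + H(d, n(-4, 3))) = -68*(-3*0 + (-1 + 3)) = -68*(0 + 2) = -68*2 = -136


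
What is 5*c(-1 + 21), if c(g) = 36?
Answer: 180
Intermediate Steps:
5*c(-1 + 21) = 5*36 = 180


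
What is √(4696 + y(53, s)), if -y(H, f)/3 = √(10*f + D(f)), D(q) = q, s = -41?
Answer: √(4696 - 3*I*√451) ≈ 68.529 - 0.4648*I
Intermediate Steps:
y(H, f) = -3*√11*√f (y(H, f) = -3*√(10*f + f) = -3*√11*√f)
√(4696 + y(53, s)) = √(4696 - 3*√11*√(-41)) = √(4696 - 3*√11*I*√41) = √(4696 - 3*I*√451)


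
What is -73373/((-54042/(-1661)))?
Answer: -121872553/54042 ≈ -2255.1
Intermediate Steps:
-73373/((-54042/(-1661))) = -73373/((-54042*(-1/1661))) = -73373/54042/1661 = -73373*1661/54042 = -121872553/54042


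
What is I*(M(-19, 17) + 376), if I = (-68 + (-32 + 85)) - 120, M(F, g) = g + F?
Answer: -50490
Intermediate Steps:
M(F, g) = F + g
I = -135 (I = (-68 + 53) - 120 = -15 - 120 = -135)
I*(M(-19, 17) + 376) = -135*((-19 + 17) + 376) = -135*(-2 + 376) = -135*374 = -50490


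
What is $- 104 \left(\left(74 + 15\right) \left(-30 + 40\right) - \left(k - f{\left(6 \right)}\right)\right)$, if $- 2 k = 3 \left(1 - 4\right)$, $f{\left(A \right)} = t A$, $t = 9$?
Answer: $-97708$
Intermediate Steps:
$f{\left(A \right)} = 9 A$
$k = \frac{9}{2}$ ($k = - \frac{3 \left(1 - 4\right)}{2} = - \frac{3 \left(-3\right)}{2} = \left(- \frac{1}{2}\right) \left(-9\right) = \frac{9}{2} \approx 4.5$)
$- 104 \left(\left(74 + 15\right) \left(-30 + 40\right) - \left(k - f{\left(6 \right)}\right)\right) = - 104 \left(\left(74 + 15\right) \left(-30 + 40\right) + \left(9 \cdot 6 - \frac{9}{2}\right)\right) = - 104 \left(89 \cdot 10 + \left(54 - \frac{9}{2}\right)\right) = - 104 \left(890 + \frac{99}{2}\right) = \left(-104\right) \frac{1879}{2} = -97708$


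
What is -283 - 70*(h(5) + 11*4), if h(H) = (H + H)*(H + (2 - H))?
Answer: -4763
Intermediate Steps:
h(H) = 4*H (h(H) = (2*H)*2 = 4*H)
-283 - 70*(h(5) + 11*4) = -283 - 70*(4*5 + 11*4) = -283 - 70*(20 + 44) = -283 - 70*64 = -283 - 4480 = -4763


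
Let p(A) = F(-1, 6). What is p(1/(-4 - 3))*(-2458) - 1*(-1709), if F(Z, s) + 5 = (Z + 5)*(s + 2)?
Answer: -64657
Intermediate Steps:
F(Z, s) = -5 + (2 + s)*(5 + Z) (F(Z, s) = -5 + (Z + 5)*(s + 2) = -5 + (5 + Z)*(2 + s) = -5 + (2 + s)*(5 + Z))
p(A) = 27 (p(A) = 5 + 2*(-1) + 5*6 - 1*6 = 5 - 2 + 30 - 6 = 27)
p(1/(-4 - 3))*(-2458) - 1*(-1709) = 27*(-2458) - 1*(-1709) = -66366 + 1709 = -64657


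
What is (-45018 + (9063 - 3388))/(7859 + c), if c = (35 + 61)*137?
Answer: -39343/21011 ≈ -1.8725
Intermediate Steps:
c = 13152 (c = 96*137 = 13152)
(-45018 + (9063 - 3388))/(7859 + c) = (-45018 + (9063 - 3388))/(7859 + 13152) = (-45018 + 5675)/21011 = -39343*1/21011 = -39343/21011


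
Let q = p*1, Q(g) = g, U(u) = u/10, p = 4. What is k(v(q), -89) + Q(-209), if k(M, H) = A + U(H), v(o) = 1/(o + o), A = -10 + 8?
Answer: -2199/10 ≈ -219.90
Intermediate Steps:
U(u) = u/10 (U(u) = u*(⅒) = u/10)
q = 4 (q = 4*1 = 4)
A = -2
v(o) = 1/(2*o)
k(M, H) = -2 + H/10
k(v(q), -89) + Q(-209) = (-2 + (⅒)*(-89)) - 209 = (-2 - 89/10) - 209 = -109/10 - 209 = -2199/10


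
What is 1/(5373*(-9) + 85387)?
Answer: 1/37030 ≈ 2.7005e-5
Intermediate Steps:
1/(5373*(-9) + 85387) = 1/(-48357 + 85387) = 1/37030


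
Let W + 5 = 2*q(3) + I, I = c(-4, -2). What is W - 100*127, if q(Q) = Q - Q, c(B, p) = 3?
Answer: -12702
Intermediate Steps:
q(Q) = 0
I = 3
W = -2 (W = -5 + (2*0 + 3) = -5 + (0 + 3) = -5 + 3 = -2)
W - 100*127 = -2 - 100*127 = -2 - 12700 = -12702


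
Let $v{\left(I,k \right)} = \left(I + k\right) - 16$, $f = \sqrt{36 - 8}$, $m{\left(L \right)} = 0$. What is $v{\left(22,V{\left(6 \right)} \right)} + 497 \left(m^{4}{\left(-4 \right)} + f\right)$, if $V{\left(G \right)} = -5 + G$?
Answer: $7 + 994 \sqrt{7} \approx 2636.9$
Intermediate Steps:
$f = 2 \sqrt{7}$ ($f = \sqrt{28} = 2 \sqrt{7} \approx 5.2915$)
$v{\left(I,k \right)} = -16 + I + k$
$v{\left(22,V{\left(6 \right)} \right)} + 497 \left(m^{4}{\left(-4 \right)} + f\right) = \left(-16 + 22 + \left(-5 + 6\right)\right) + 497 \left(0^{4} + 2 \sqrt{7}\right) = \left(-16 + 22 + 1\right) + 497 \left(0 + 2 \sqrt{7}\right) = 7 + 497 \cdot 2 \sqrt{7} = 7 + 994 \sqrt{7}$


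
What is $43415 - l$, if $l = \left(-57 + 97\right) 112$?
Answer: $38935$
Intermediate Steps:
$l = 4480$ ($l = 40 \cdot 112 = 4480$)
$43415 - l = 43415 - 4480 = 38935$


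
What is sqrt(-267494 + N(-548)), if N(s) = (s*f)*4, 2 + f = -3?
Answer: I*sqrt(256534) ≈ 506.49*I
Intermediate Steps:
f = -5 (f = -2 - 3 = -5)
N(s) = -20*s (N(s) = (s*(-5))*4 = -5*s*4 = -20*s)
sqrt(-267494 + N(-548)) = sqrt(-267494 - 20*(-548)) = sqrt(-267494 + 10960) = sqrt(-256534) = I*sqrt(256534)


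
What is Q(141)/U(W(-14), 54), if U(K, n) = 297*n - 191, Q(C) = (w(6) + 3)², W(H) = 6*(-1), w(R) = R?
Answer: 81/15847 ≈ 0.0051114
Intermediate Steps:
W(H) = -6
Q(C) = 81 (Q(C) = (6 + 3)² = 9² = 81)
U(K, n) = -191 + 297*n
Q(141)/U(W(-14), 54) = 81/(-191 + 297*54) = 81/(-191 + 16038) = 81/15847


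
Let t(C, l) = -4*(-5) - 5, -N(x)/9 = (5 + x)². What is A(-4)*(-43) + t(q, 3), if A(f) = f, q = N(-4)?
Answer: 187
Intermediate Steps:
N(x) = -9*(5 + x)²
q = -9 (q = -9*(5 - 4)² = -9*1² = -9*1 = -9)
t(C, l) = 15 (t(C, l) = 20 - 5 = 15)
A(-4)*(-43) + t(q, 3) = -4*(-43) + 15 = 172 + 15 = 187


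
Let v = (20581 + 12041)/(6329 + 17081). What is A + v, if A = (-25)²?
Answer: 7331936/11705 ≈ 626.39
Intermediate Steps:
v = 16311/11705 (v = 32622/23410 = 32622*(1/23410) = 16311/11705 ≈ 1.3935)
A = 625
A + v = 625 + 16311/11705 = 7331936/11705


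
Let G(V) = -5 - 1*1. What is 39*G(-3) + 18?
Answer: -216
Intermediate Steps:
G(V) = -6 (G(V) = -5 - 1 = -6)
39*G(-3) + 18 = 39*(-6) + 18 = -234 + 18 = -216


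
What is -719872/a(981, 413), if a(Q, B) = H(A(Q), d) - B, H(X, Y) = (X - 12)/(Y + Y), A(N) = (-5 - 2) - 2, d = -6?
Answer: 2879488/1645 ≈ 1750.4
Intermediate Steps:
A(N) = -9 (A(N) = -7 - 2 = -9)
H(X, Y) = (-12 + X)/(2*Y) (H(X, Y) = (-12 + X)/((2*Y)) = (-12 + X)*(1/(2*Y)) = (-12 + X)/(2*Y))
a(Q, B) = 7/4 - B (a(Q, B) = (1/2)*(-12 - 9)/(-6) - B = (1/2)*(-1/6)*(-21) - B = 7/4 - B)
-719872/a(981, 413) = -719872/(7/4 - 1*413) = -719872/(7/4 - 413) = -719872/(-1645/4) = -719872*(-4/1645) = 2879488/1645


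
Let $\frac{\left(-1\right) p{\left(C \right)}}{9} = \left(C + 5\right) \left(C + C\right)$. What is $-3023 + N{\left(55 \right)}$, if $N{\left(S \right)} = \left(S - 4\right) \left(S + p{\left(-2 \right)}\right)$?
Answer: $5290$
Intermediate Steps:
$p{\left(C \right)} = - 18 C \left(5 + C\right)$ ($p{\left(C \right)} = - 9 \left(C + 5\right) \left(C + C\right) = - 9 \left(5 + C\right) 2 C = - 9 \cdot 2 C \left(5 + C\right) = - 18 C \left(5 + C\right)$)
$N{\left(S \right)} = \left(-4 + S\right) \left(108 + S\right)$ ($N{\left(S \right)} = \left(S - 4\right) \left(S - - 36 \left(5 - 2\right)\right) = \left(-4 + S\right) \left(S - \left(-36\right) 3\right) = \left(-4 + S\right) \left(S + 108\right) = \left(-4 + S\right) \left(108 + S\right)$)
$-3023 + N{\left(55 \right)} = -3023 + \left(-432 + 55^{2} + 104 \cdot 55\right) = -3023 + \left(-432 + 3025 + 5720\right) = -3023 + 8313 = 5290$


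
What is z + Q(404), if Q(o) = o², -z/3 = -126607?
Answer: 543037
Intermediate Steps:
z = 379821 (z = -3*(-126607) = 379821)
z + Q(404) = 379821 + 404² = 379821 + 163216 = 543037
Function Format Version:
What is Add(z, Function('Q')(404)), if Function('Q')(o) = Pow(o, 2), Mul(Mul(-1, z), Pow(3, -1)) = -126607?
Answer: 543037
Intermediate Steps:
z = 379821 (z = Mul(-3, -126607) = 379821)
Add(z, Function('Q')(404)) = Add(379821, Pow(404, 2)) = Add(379821, 163216) = 543037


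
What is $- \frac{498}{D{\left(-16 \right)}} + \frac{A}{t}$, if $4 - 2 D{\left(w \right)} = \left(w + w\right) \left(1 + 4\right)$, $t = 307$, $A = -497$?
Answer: $- \frac{96820}{12587} \approx -7.6921$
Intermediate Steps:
$D{\left(w \right)} = 2 - 5 w$ ($D{\left(w \right)} = 2 - \frac{\left(w + w\right) \left(1 + 4\right)}{2} = 2 - \frac{2 w 5}{2} = 2 - \frac{10 w}{2} = 2 - 5 w$)
$- \frac{498}{D{\left(-16 \right)}} + \frac{A}{t} = - \frac{498}{2 - -80} - \frac{497}{307} = - \frac{498}{2 + 80} - \frac{497}{307} = - \frac{498}{82} - \frac{497}{307} = \left(-498\right) \frac{1}{82} - \frac{497}{307} = - \frac{249}{41} - \frac{497}{307} = - \frac{96820}{12587}$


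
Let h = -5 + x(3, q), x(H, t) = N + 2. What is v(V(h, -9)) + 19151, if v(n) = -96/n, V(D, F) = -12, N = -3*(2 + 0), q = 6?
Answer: 19159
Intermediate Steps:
N = -6 (N = -3*2 = -6)
x(H, t) = -4 (x(H, t) = -6 + 2 = -4)
h = -9 (h = -5 - 4 = -9)
v(V(h, -9)) + 19151 = -96/(-12) + 19151 = -96*(-1/12) + 19151 = 8 + 19151 = 19159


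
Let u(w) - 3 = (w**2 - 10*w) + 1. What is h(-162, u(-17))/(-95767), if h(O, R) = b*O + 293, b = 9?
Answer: 1165/95767 ≈ 0.012165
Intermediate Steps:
u(w) = 4 + w**2 - 10*w (u(w) = 3 + ((w**2 - 10*w) + 1) = 3 + (1 + w**2 - 10*w) = 4 + w**2 - 10*w)
h(O, R) = 293 + 9*O (h(O, R) = 9*O + 293 = 293 + 9*O)
h(-162, u(-17))/(-95767) = (293 + 9*(-162))/(-95767) = (293 - 1458)*(-1/95767) = -1165*(-1/95767) = 1165/95767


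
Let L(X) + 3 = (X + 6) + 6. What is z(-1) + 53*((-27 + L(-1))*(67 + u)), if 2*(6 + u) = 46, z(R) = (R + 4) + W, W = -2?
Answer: -84587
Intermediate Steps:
z(R) = 2 + R (z(R) = (R + 4) - 2 = (4 + R) - 2 = 2 + R)
L(X) = 9 + X (L(X) = -3 + ((X + 6) + 6) = -3 + ((6 + X) + 6) = -3 + (12 + X) = 9 + X)
u = 17 (u = -6 + (1/2)*46 = -6 + 23 = 17)
z(-1) + 53*((-27 + L(-1))*(67 + u)) = (2 - 1) + 53*((-27 + (9 - 1))*(67 + 17)) = 1 + 53*((-27 + 8)*84) = 1 + 53*(-19*84) = 1 + 53*(-1596) = 1 - 84588 = -84587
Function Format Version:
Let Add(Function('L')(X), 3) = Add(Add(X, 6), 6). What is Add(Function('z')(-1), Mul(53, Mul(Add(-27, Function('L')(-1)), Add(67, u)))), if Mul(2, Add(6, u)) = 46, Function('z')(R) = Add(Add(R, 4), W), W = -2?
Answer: -84587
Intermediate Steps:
Function('z')(R) = Add(2, R) (Function('z')(R) = Add(Add(R, 4), -2) = Add(Add(4, R), -2) = Add(2, R))
Function('L')(X) = Add(9, X) (Function('L')(X) = Add(-3, Add(Add(X, 6), 6)) = Add(-3, Add(Add(6, X), 6)) = Add(-3, Add(12, X)) = Add(9, X))
u = 17 (u = Add(-6, Mul(Rational(1, 2), 46)) = Add(-6, 23) = 17)
Add(Function('z')(-1), Mul(53, Mul(Add(-27, Function('L')(-1)), Add(67, u)))) = Add(Add(2, -1), Mul(53, Mul(Add(-27, Add(9, -1)), Add(67, 17)))) = Add(1, Mul(53, Mul(Add(-27, 8), 84))) = Add(1, Mul(53, Mul(-19, 84))) = Add(1, Mul(53, -1596)) = Add(1, -84588) = -84587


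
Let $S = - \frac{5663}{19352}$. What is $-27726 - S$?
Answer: $- \frac{536547889}{19352} \approx -27726.0$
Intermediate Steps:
$S = - \frac{5663}{19352}$ ($S = \left(-5663\right) \frac{1}{19352} = - \frac{5663}{19352} \approx -0.29263$)
$-27726 - S = -27726 - - \frac{5663}{19352} = -27726 + \frac{5663}{19352} = - \frac{536547889}{19352}$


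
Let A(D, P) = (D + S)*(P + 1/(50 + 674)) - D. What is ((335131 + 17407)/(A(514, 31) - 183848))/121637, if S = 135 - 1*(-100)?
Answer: -255237512/14190997483771 ≈ -1.7986e-5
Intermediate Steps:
S = 235 (S = 135 + 100 = 235)
A(D, P) = -D + (235 + D)*(1/724 + P) (A(D, P) = (D + 235)*(P + 1/(50 + 674)) - D = (235 + D)*(P + 1/724) - D = (235 + D)*(1/724 + P) - D = -D + (235 + D)*(1/724 + P))
((335131 + 17407)/(A(514, 31) - 183848))/121637 = ((335131 + 17407)/((235/724 + 235*31 - 723/724*514 + 514*31) - 183848))/121637 = (352538/((235/724 + 7285 - 185811/362 + 15934) - 183848))*(1/121637) = (352538/(16439169/724 - 183848))*(1/121637) = (352538/(-116666783/724))*(1/121637) = (352538*(-724/116666783))*(1/121637) = -255237512/116666783*1/121637 = -255237512/14190997483771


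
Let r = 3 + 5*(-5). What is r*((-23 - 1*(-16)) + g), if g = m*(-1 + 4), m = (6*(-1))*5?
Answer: 2134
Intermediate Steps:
r = -22 (r = 3 - 25 = -22)
m = -30 (m = -6*5 = -30)
g = -90 (g = -30*(-1 + 4) = -30*3 = -90)
r*((-23 - 1*(-16)) + g) = -22*((-23 - 1*(-16)) - 90) = -22*((-23 + 16) - 90) = -22*(-7 - 90) = -22*(-97) = 2134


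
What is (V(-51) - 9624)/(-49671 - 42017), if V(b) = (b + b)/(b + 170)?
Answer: 33687/320908 ≈ 0.10497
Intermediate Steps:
V(b) = 2*b/(170 + b) (V(b) = (2*b)/(170 + b) = 2*b/(170 + b))
(V(-51) - 9624)/(-49671 - 42017) = (2*(-51)/(170 - 51) - 9624)/(-49671 - 42017) = (2*(-51)/119 - 9624)/(-91688) = (2*(-51)*(1/119) - 9624)*(-1/91688) = (-6/7 - 9624)*(-1/91688) = -67374/7*(-1/91688) = 33687/320908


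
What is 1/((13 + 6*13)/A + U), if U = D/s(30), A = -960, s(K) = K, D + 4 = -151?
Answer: -960/5051 ≈ -0.19006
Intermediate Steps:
D = -155 (D = -4 - 151 = -155)
U = -31/6 (U = -155/30 = -155*1/30 = -31/6 ≈ -5.1667)
1/((13 + 6*13)/A + U) = 1/((13 + 6*13)/(-960) - 31/6) = 1/((13 + 78)*(-1/960) - 31/6) = 1/(91*(-1/960) - 31/6) = 1/(-91/960 - 31/6) = 1/(-5051/960) = -960/5051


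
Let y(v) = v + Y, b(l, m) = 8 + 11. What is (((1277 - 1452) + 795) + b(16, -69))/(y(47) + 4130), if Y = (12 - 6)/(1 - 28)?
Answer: 5751/37591 ≈ 0.15299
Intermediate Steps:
Y = -2/9 (Y = 6/(-27) = 6*(-1/27) = -2/9 ≈ -0.22222)
b(l, m) = 19
y(v) = -2/9 + v (y(v) = v - 2/9 = -2/9 + v)
(((1277 - 1452) + 795) + b(16, -69))/(y(47) + 4130) = (((1277 - 1452) + 795) + 19)/((-2/9 + 47) + 4130) = ((-175 + 795) + 19)/(421/9 + 4130) = (620 + 19)/(37591/9) = 639*(9/37591) = 5751/37591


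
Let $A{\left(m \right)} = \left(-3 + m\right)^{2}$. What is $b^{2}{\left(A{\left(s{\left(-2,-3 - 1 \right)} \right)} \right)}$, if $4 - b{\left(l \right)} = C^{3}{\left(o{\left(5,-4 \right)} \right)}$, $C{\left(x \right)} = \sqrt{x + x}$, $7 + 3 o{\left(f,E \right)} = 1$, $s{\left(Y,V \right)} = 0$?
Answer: $-48 + 64 i \approx -48.0 + 64.0 i$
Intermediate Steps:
$o{\left(f,E \right)} = -2$ ($o{\left(f,E \right)} = - \frac{7}{3} + \frac{1}{3} \cdot 1 = - \frac{7}{3} + \frac{1}{3} = -2$)
$C{\left(x \right)} = \sqrt{2} \sqrt{x}$ ($C{\left(x \right)} = \sqrt{2 x} = \sqrt{2} \sqrt{x}$)
$b{\left(l \right)} = 4 + 8 i$ ($b{\left(l \right)} = 4 - \left(\sqrt{2} \sqrt{-2}\right)^{3} = 4 - \left(\sqrt{2} i \sqrt{2}\right)^{3} = 4 - \left(2 i\right)^{3} = 4 - - 8 i = 4 + 8 i$)
$b^{2}{\left(A{\left(s{\left(-2,-3 - 1 \right)} \right)} \right)} = \left(4 + 8 i\right)^{2}$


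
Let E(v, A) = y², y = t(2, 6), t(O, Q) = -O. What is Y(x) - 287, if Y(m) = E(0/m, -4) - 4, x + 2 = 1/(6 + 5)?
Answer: -287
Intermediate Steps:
y = -2 (y = -1*2 = -2)
x = -21/11 (x = -2 + 1/(6 + 5) = -2 + 1/11 = -21/11 ≈ -1.9091)
E(v, A) = 4 (E(v, A) = (-2)² = 4)
Y(m) = 0 (Y(m) = 4 - 4 = 0)
Y(x) - 287 = 0 - 287 = -287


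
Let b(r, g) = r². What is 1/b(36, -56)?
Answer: 1/1296 ≈ 0.00077160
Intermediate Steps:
1/b(36, -56) = 1/(36²) = 1/1296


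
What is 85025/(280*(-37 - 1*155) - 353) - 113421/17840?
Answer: -7654396573/965375920 ≈ -7.9289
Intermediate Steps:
85025/(280*(-37 - 1*155) - 353) - 113421/17840 = 85025/(280*(-37 - 155) - 353) - 113421*1/17840 = 85025/(280*(-192) - 353) - 113421/17840 = 85025/(-53760 - 353) - 113421/17840 = 85025/(-54113) - 113421/17840 = 85025*(-1/54113) - 113421/17840 = -85025/54113 - 113421/17840 = -7654396573/965375920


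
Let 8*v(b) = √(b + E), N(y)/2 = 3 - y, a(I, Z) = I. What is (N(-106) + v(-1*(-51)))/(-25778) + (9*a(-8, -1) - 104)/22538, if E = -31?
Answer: -2362553/145246141 - √5/103112 ≈ -0.016288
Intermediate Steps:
N(y) = 6 - 2*y (N(y) = 2*(3 - y) = 6 - 2*y)
v(b) = √(-31 + b)/8 (v(b) = √(b - 31)/8 = √(-31 + b)/8)
(N(-106) + v(-1*(-51)))/(-25778) + (9*a(-8, -1) - 104)/22538 = ((6 - 2*(-106)) + √(-31 - 1*(-51))/8)/(-25778) + (9*(-8) - 104)/22538 = ((6 + 212) + √(-31 + 51)/8)*(-1/25778) + (-72 - 104)*(1/22538) = (218 + √20/8)*(-1/25778) - 176*1/22538 = (218 + (2*√5)/8)*(-1/25778) - 88/11269 = (218 + √5/4)*(-1/25778) - 88/11269 = (-109/12889 - √5/103112) - 88/11269 = -2362553/145246141 - √5/103112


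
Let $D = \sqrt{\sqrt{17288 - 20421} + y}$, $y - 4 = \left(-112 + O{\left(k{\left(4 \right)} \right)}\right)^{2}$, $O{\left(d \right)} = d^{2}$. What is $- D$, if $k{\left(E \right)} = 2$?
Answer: $- \sqrt{11668 + i \sqrt{3133}} \approx -108.02 - 0.25909 i$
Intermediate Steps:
$y = 11668$ ($y = 4 + \left(-112 + 2^{2}\right)^{2} = 4 + \left(-112 + 4\right)^{2} = 4 + \left(-108\right)^{2} = 4 + 11664 = 11668$)
$D = \sqrt{11668 + i \sqrt{3133}}$ ($D = \sqrt{\sqrt{17288 - 20421} + 11668} = \sqrt{\sqrt{-3133} + 11668} = \sqrt{i \sqrt{3133} + 11668} = \sqrt{11668 + i \sqrt{3133}} \approx 108.02 + 0.2591 i$)
$- D = - \sqrt{11668 + i \sqrt{3133}}$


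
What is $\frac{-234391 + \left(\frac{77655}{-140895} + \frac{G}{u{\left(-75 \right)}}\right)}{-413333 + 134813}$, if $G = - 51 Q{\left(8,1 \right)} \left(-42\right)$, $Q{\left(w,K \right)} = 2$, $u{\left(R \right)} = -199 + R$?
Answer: $\frac{4865238353}{5780821860} \approx 0.84162$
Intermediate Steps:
$G = 4284$ ($G = \left(-51\right) 2 \left(-42\right) = \left(-102\right) \left(-42\right) = 4284$)
$\frac{-234391 + \left(\frac{77655}{-140895} + \frac{G}{u{\left(-75 \right)}}\right)}{-413333 + 134813} = \frac{-234391 + \left(\frac{77655}{-140895} + \frac{4284}{-199 - 75}\right)}{-413333 + 134813} = \frac{-234391 + \left(77655 \left(- \frac{1}{140895}\right) + \frac{4284}{-274}\right)}{-278520} = \left(-234391 + \left(- \frac{167}{303} + 4284 \left(- \frac{1}{274}\right)\right)\right) \left(- \frac{1}{278520}\right) = \left(-234391 - \frac{671905}{41511}\right) \left(- \frac{1}{278520}\right) = \left(- \frac{9730476706}{41511}\right) \left(- \frac{1}{278520}\right) = \frac{4865238353}{5780821860}$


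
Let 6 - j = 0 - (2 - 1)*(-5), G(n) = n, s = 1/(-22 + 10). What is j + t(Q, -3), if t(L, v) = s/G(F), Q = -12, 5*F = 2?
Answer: 19/24 ≈ 0.79167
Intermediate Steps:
F = ⅖ (F = (⅕)*2 = ⅖ ≈ 0.40000)
s = -1/12 (s = 1/(-12) = -1/12 ≈ -0.083333)
t(L, v) = -5/24 (t(L, v) = -1/(12*⅖) = -1/12*5/2 = -5/24)
j = 1 (j = 6 - (0 - (2 - 1)*(-5)) = 6 - (0 - 1*1*(-5)) = 6 - (0 - 1*(-5)) = 6 - (0 + 5) = 6 - 1*5 = 6 - 5 = 1)
j + t(Q, -3) = 1 - 5/24 = 19/24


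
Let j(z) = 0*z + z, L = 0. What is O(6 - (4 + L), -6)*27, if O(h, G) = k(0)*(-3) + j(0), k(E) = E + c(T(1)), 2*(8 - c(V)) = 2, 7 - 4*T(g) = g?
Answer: -567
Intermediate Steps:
T(g) = 7/4 - g/4
c(V) = 7 (c(V) = 8 - ½*2 = 8 - 1 = 7)
j(z) = z (j(z) = 0 + z = z)
k(E) = 7 + E (k(E) = E + 7 = 7 + E)
O(h, G) = -21 (O(h, G) = (7 + 0)*(-3) + 0 = 7*(-3) + 0 = -21 + 0 = -21)
O(6 - (4 + L), -6)*27 = -21*27 = -567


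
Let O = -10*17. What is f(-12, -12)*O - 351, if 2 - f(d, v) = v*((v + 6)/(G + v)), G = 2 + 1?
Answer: -2051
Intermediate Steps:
G = 3
O = -170
f(d, v) = 2 - v*(6 + v)/(3 + v) (f(d, v) = 2 - v*(v + 6)/(3 + v) = 2 - v*(6 + v)/(3 + v))
f(-12, -12)*O - 351 = ((6 - 1*(-12)² - 4*(-12))/(3 - 12))*(-170) - 351 = ((6 - 1*144 + 48)/(-9))*(-170) - 351 = -(6 - 144 + 48)/9*(-170) - 351 = -⅑*(-90)*(-170) - 351 = 10*(-170) - 351 = -1700 - 351 = -2051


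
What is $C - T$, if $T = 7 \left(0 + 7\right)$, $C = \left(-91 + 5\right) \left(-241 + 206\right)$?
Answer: $2961$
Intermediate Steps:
$C = 3010$ ($C = \left(-86\right) \left(-35\right) = 3010$)
$T = 49$ ($T = 7 \cdot 7 = 49$)
$C - T = 3010 - 49 = 2961$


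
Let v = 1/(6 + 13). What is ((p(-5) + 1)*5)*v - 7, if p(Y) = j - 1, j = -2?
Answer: -143/19 ≈ -7.5263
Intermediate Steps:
v = 1/19 ≈ 0.052632
p(Y) = -3 (p(Y) = -2 - 1 = -3)
((p(-5) + 1)*5)*v - 7 = ((-3 + 1)*5)*(1/19) - 7 = -2*5*(1/19) - 7 = -10*1/19 - 7 = -10/19 - 7 = -143/19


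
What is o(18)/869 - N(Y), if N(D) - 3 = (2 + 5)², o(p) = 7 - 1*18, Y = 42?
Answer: -4109/79 ≈ -52.013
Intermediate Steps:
o(p) = -11 (o(p) = 7 - 18 = -11)
N(D) = 52 (N(D) = 3 + (2 + 5)² = 3 + 7² = 3 + 49 = 52)
o(18)/869 - N(Y) = -11/869 - 1*52 = -11*1/869 - 52 = -1/79 - 52 = -4109/79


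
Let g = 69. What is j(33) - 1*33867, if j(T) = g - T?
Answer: -33831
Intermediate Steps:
j(T) = 69 - T
j(33) - 1*33867 = (69 - 1*33) - 1*33867 = (69 - 33) - 33867 = 36 - 33867 = -33831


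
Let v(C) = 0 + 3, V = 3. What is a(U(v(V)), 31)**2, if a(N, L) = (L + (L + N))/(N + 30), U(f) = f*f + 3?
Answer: 1369/441 ≈ 3.1043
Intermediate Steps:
v(C) = 3
U(f) = 3 + f**2 (U(f) = f**2 + 3 = 3 + f**2)
a(N, L) = (N + 2*L)/(30 + N)
a(U(v(V)), 31)**2 = (((3 + 3**2) + 2*31)/(30 + (3 + 3**2)))**2 = (((3 + 9) + 62)/(30 + (3 + 9)))**2 = ((12 + 62)/(30 + 12))**2 = (74/42)**2 = ((1/42)*74)**2 = (37/21)**2 = 1369/441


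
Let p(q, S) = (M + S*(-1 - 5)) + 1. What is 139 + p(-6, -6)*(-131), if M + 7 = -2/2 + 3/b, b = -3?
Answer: -3529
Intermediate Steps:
M = -9 (M = -7 + (-2/2 + 3/(-3)) = -7 + (-2*½ + 3*(-⅓)) = -7 + (-1 - 1) = -7 - 2 = -9)
p(q, S) = -8 - 6*S (p(q, S) = (-9 + S*(-1 - 5)) + 1 = (-9 + S*(-6)) + 1 = (-9 - 6*S) + 1 = -8 - 6*S)
139 + p(-6, -6)*(-131) = 139 + (-8 - 6*(-6))*(-131) = 139 + (-8 + 36)*(-131) = 139 + 28*(-131) = 139 - 3668 = -3529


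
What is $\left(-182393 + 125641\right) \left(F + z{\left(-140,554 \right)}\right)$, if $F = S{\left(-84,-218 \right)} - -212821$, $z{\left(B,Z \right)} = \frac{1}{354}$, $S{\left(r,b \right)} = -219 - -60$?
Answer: $- \frac{2136211935224}{177} \approx -1.2069 \cdot 10^{10}$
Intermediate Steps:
$S{\left(r,b \right)} = -159$ ($S{\left(r,b \right)} = -219 + 60 = -159$)
$z{\left(B,Z \right)} = \frac{1}{354}$
$F = 212662$ ($F = -159 - -212821 = -159 + 212821 = 212662$)
$\left(-182393 + 125641\right) \left(F + z{\left(-140,554 \right)}\right) = \left(-182393 + 125641\right) \left(212662 + \frac{1}{354}\right) = \left(-56752\right) \frac{75282349}{354} = - \frac{2136211935224}{177}$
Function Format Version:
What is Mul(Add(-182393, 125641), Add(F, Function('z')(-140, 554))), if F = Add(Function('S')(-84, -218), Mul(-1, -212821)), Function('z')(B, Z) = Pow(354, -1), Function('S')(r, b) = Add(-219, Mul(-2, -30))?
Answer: Rational(-2136211935224, 177) ≈ -1.2069e+10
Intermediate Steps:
Function('S')(r, b) = -159 (Function('S')(r, b) = Add(-219, 60) = -159)
Function('z')(B, Z) = Rational(1, 354)
F = 212662 (F = Add(-159, Mul(-1, -212821)) = Add(-159, 212821) = 212662)
Mul(Add(-182393, 125641), Add(F, Function('z')(-140, 554))) = Mul(Add(-182393, 125641), Add(212662, Rational(1, 354))) = Mul(-56752, Rational(75282349, 354)) = Rational(-2136211935224, 177)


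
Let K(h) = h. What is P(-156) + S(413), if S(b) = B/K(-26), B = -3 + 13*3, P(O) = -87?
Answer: -1149/13 ≈ -88.385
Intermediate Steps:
B = 36 (B = -3 + 39 = 36)
S(b) = -18/13 (S(b) = 36/(-26) = 36*(-1/26) = -18/13)
P(-156) + S(413) = -87 - 18/13 = -1149/13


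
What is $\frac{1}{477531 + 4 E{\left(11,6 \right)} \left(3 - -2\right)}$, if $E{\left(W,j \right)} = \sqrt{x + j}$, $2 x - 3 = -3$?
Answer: $\frac{159177}{76011951187} - \frac{20 \sqrt{6}}{228035853561} \approx 2.0939 \cdot 10^{-6}$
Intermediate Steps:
$x = 0$ ($x = \frac{3}{2} + \frac{1}{2} \left(-3\right) = \frac{3}{2} - \frac{3}{2} = 0$)
$E{\left(W,j \right)} = \sqrt{j}$ ($E{\left(W,j \right)} = \sqrt{0 + j} = \sqrt{j}$)
$\frac{1}{477531 + 4 E{\left(11,6 \right)} \left(3 - -2\right)} = \frac{1}{477531 + 4 \sqrt{6} \left(3 - -2\right)} = \frac{1}{477531 + 4 \sqrt{6} \left(3 + 2\right)} = \frac{1}{477531 + 4 \sqrt{6} \cdot 5} = \frac{1}{477531 + 20 \sqrt{6}}$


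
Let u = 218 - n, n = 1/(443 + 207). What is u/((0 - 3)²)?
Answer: 47233/1950 ≈ 24.222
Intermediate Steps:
n = 1/650 ≈ 0.0015385
u = 141699/650 (u = 218 - 1*1/650 = 218 - 1/650 = 141699/650 ≈ 218.00)
u/((0 - 3)²) = 141699/(650*((0 - 3)²)) = 141699/(650*((-3)²)) = (141699/650)/9 = (141699/650)*(⅑) = 47233/1950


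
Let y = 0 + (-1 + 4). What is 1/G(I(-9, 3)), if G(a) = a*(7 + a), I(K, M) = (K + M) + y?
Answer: -1/12 ≈ -0.083333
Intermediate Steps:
y = 3 (y = 0 + 3 = 3)
I(K, M) = 3 + K + M (I(K, M) = (K + M) + 3 = 3 + K + M)
1/G(I(-9, 3)) = 1/((3 - 9 + 3)*(7 + (3 - 9 + 3))) = 1/(-3*(7 - 3)) = 1/(-3*4) = 1/(-12) = -1/12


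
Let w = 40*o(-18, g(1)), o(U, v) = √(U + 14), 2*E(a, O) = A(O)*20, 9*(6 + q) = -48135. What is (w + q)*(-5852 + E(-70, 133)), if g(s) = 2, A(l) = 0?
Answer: 94000676/3 - 468160*I ≈ 3.1334e+7 - 4.6816e+5*I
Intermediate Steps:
q = -16063/3 (q = -6 + (⅑)*(-48135) = -6 - 16045/3 = -16063/3 ≈ -5354.3)
E(a, O) = 0 (E(a, O) = (0*20)/2 = (½)*0 = 0)
o(U, v) = √(14 + U)
w = 80*I (w = 40*√(14 - 18) = 40*√(-4) = 40*(2*I) = 80*I ≈ 80.0*I)
(w + q)*(-5852 + E(-70, 133)) = (80*I - 16063/3)*(-5852 + 0) = (-16063/3 + 80*I)*(-5852) = 94000676/3 - 468160*I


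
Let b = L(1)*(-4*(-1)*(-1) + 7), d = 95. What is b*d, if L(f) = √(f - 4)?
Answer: 285*I*√3 ≈ 493.63*I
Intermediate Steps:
L(f) = √(-4 + f)
b = 3*I*√3 (b = √(-4 + 1)*(-4*(-1)*(-1) + 7) = √(-3)*(4*(-1) + 7) = (I*√3)*(-4 + 7) = (I*√3)*3 = 3*I*√3 ≈ 5.1962*I)
b*d = (3*I*√3)*95 = 285*I*√3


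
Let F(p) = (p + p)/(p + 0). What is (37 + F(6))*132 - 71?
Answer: 5077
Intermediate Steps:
F(p) = 2 (F(p) = (2*p)/p = 2)
(37 + F(6))*132 - 71 = (37 + 2)*132 - 71 = 39*132 - 71 = 5148 - 71 = 5077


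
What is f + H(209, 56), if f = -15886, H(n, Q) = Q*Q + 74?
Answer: -12676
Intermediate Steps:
H(n, Q) = 74 + Q**2 (H(n, Q) = Q**2 + 74 = 74 + Q**2)
f + H(209, 56) = -15886 + (74 + 56**2) = -15886 + (74 + 3136) = -15886 + 3210 = -12676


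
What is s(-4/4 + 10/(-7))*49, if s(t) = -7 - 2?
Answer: -441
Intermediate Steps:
s(t) = -9
s(-4/4 + 10/(-7))*49 = -9*49 = -441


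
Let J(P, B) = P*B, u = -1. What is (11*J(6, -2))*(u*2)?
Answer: 264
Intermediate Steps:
J(P, B) = B*P
(11*J(6, -2))*(u*2) = (11*(-2*6))*(-1*2) = (11*(-12))*(-2) = -132*(-2) = 264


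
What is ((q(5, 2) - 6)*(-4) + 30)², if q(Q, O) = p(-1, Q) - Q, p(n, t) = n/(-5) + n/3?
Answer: 1249924/225 ≈ 5555.2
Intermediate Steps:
p(n, t) = 2*n/15 (p(n, t) = n*(-⅕) + n*(⅓) = -n/5 + n/3 = 2*n/15)
q(Q, O) = -2/15 - Q (q(Q, O) = (2/15)*(-1) - Q = -2/15 - Q)
((q(5, 2) - 6)*(-4) + 30)² = (((-2/15 - 1*5) - 6)*(-4) + 30)² = (((-2/15 - 5) - 6)*(-4) + 30)² = ((-77/15 - 6)*(-4) + 30)² = (-167/15*(-4) + 30)² = (668/15 + 30)² = (1118/15)² = 1249924/225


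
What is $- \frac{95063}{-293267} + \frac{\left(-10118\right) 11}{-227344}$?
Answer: $\frac{2086616663}{2564326648} \approx 0.81371$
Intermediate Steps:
$- \frac{95063}{-293267} + \frac{\left(-10118\right) 11}{-227344} = \left(-95063\right) \left(- \frac{1}{293267}\right) - - \frac{55649}{113672} = \frac{95063}{293267} + \frac{55649}{113672} = \frac{2086616663}{2564326648}$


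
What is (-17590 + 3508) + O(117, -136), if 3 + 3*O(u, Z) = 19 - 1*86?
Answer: -42316/3 ≈ -14105.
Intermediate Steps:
O(u, Z) = -70/3 (O(u, Z) = -1 + (19 - 1*86)/3 = -1 + (19 - 86)/3 = -1 + (1/3)*(-67) = -1 - 67/3 = -70/3)
(-17590 + 3508) + O(117, -136) = (-17590 + 3508) - 70/3 = -14082 - 70/3 = -42316/3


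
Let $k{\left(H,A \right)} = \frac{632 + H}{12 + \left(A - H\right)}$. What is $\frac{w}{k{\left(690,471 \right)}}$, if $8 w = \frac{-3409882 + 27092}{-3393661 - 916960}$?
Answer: $- \frac{350118765}{22794563848} \approx -0.01536$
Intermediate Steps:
$k{\left(H,A \right)} = \frac{632 + H}{12 + A - H}$
$w = \frac{1691395}{17242484}$ ($w = \frac{\left(-3409882 + 27092\right) \frac{1}{-3393661 - 916960}}{8} = \frac{\left(-3382790\right) \frac{1}{-4310621}}{8} = \frac{\left(-3382790\right) \left(- \frac{1}{4310621}\right)}{8} = \frac{1}{8} \cdot \frac{3382790}{4310621} = \frac{1691395}{17242484} \approx 0.098095$)
$\frac{w}{k{\left(690,471 \right)}} = \frac{1691395}{17242484 \frac{632 + 690}{12 + 471 - 690}} = \frac{1691395}{17242484 \frac{1}{12 + 471 - 690} \cdot 1322} = \frac{1691395}{17242484 \frac{1}{-207} \cdot 1322} = \frac{1691395}{17242484 \left(\left(- \frac{1}{207}\right) 1322\right)} = \frac{1691395}{17242484 \left(- \frac{1322}{207}\right)} = \frac{1691395}{17242484} \left(- \frac{207}{1322}\right) = - \frac{350118765}{22794563848}$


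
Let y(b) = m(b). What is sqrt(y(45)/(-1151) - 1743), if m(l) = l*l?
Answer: I*sqrt(2311458918)/1151 ≈ 41.77*I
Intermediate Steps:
m(l) = l**2
y(b) = b**2
sqrt(y(45)/(-1151) - 1743) = sqrt(45**2/(-1151) - 1743) = sqrt(2025*(-1/1151) - 1743) = sqrt(-2025/1151 - 1743) = sqrt(-2008218/1151) = I*sqrt(2311458918)/1151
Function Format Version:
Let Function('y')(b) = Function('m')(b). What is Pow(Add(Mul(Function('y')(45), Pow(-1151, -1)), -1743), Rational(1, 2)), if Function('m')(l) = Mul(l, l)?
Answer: Mul(Rational(1, 1151), I, Pow(2311458918, Rational(1, 2))) ≈ Mul(41.770, I)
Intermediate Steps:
Function('m')(l) = Pow(l, 2)
Function('y')(b) = Pow(b, 2)
Pow(Add(Mul(Function('y')(45), Pow(-1151, -1)), -1743), Rational(1, 2)) = Pow(Add(Mul(Pow(45, 2), Pow(-1151, -1)), -1743), Rational(1, 2)) = Pow(Add(Mul(2025, Rational(-1, 1151)), -1743), Rational(1, 2)) = Pow(Add(Rational(-2025, 1151), -1743), Rational(1, 2)) = Pow(Rational(-2008218, 1151), Rational(1, 2)) = Mul(Rational(1, 1151), I, Pow(2311458918, Rational(1, 2)))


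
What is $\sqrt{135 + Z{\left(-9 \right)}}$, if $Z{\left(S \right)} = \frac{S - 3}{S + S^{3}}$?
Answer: $\frac{\sqrt{2042661}}{123} \approx 11.62$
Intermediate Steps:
$Z{\left(S \right)} = \frac{-3 + S}{S + S^{3}}$
$\sqrt{135 + Z{\left(-9 \right)}} = \sqrt{135 + \frac{-3 - 9}{-9 + \left(-9\right)^{3}}} = \sqrt{135 + \frac{1}{-9 - 729} \left(-12\right)} = \sqrt{135 + \frac{1}{-738} \left(-12\right)} = \sqrt{135 - - \frac{2}{123}} = \sqrt{135 + \frac{2}{123}} = \sqrt{\frac{16607}{123}} = \frac{\sqrt{2042661}}{123}$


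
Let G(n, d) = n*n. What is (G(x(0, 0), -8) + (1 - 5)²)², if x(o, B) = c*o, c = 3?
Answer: 256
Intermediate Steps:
x(o, B) = 3*o
G(n, d) = n²
(G(x(0, 0), -8) + (1 - 5)²)² = ((3*0)² + (1 - 5)²)² = (0² + (-4)²)² = (0 + 16)² = 16² = 256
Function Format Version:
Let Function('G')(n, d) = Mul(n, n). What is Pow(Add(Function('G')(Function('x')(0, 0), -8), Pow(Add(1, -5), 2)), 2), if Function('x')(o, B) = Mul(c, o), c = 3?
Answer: 256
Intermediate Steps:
Function('x')(o, B) = Mul(3, o)
Function('G')(n, d) = Pow(n, 2)
Pow(Add(Function('G')(Function('x')(0, 0), -8), Pow(Add(1, -5), 2)), 2) = Pow(Add(Pow(Mul(3, 0), 2), Pow(Add(1, -5), 2)), 2) = Pow(Add(Pow(0, 2), Pow(-4, 2)), 2) = Pow(Add(0, 16), 2) = Pow(16, 2) = 256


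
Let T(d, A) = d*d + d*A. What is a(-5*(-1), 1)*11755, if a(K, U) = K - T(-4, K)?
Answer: 105795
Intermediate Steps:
T(d, A) = d**2 + A*d
a(K, U) = -16 + 5*K (a(K, U) = K - (-4)*(K - 4) = K - (-4)*(-4 + K) = K - (16 - 4*K) = K + (-16 + 4*K) = -16 + 5*K)
a(-5*(-1), 1)*11755 = (-16 + 5*(-5*(-1)))*11755 = (-16 + 5*5)*11755 = (-16 + 25)*11755 = 9*11755 = 105795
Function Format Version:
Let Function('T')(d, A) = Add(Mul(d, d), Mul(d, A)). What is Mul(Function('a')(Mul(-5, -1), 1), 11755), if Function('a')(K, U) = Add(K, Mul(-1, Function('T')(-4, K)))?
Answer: 105795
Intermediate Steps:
Function('T')(d, A) = Add(Pow(d, 2), Mul(A, d))
Function('a')(K, U) = Add(-16, Mul(5, K)) (Function('a')(K, U) = Add(K, Mul(-1, Mul(-4, Add(K, -4)))) = Add(K, Mul(-1, Mul(-4, Add(-4, K)))) = Add(K, Mul(-1, Add(16, Mul(-4, K)))) = Add(K, Add(-16, Mul(4, K))) = Add(-16, Mul(5, K)))
Mul(Function('a')(Mul(-5, -1), 1), 11755) = Mul(Add(-16, Mul(5, Mul(-5, -1))), 11755) = Mul(Add(-16, Mul(5, 5)), 11755) = Mul(Add(-16, 25), 11755) = Mul(9, 11755) = 105795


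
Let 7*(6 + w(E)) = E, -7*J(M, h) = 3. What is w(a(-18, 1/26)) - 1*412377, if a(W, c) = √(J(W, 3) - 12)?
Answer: -412383 + I*√609/49 ≈ -4.1238e+5 + 0.50363*I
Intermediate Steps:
J(M, h) = -3/7 (J(M, h) = -⅐*3 = -3/7)
a(W, c) = I*√609/7 (a(W, c) = √(-3/7 - 12) = √(-87/7) = I*√609/7)
w(E) = -6 + E/7
w(a(-18, 1/26)) - 1*412377 = (-6 + (I*√609/7)/7) - 1*412377 = (-6 + I*√609/49) - 412377 = -412383 + I*√609/49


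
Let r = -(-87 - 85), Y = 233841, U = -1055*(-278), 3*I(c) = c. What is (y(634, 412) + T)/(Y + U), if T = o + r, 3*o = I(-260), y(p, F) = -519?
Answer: -3383/4744179 ≈ -0.00071308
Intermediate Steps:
I(c) = c/3
U = 293290
o = -260/9 (o = ((⅓)*(-260))/3 = (⅓)*(-260/3) = -260/9 ≈ -28.889)
r = 172 (r = -1*(-172) = 172)
T = 1288/9 (T = -260/9 + 172 = 1288/9 ≈ 143.11)
(y(634, 412) + T)/(Y + U) = (-519 + 1288/9)/(233841 + 293290) = -3383/9/527131 = -3383/9*1/527131 = -3383/4744179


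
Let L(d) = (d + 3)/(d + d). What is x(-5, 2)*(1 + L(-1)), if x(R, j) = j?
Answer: 0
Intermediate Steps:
L(d) = (3 + d)/(2*d) (L(d) = (3 + d)/((2*d)) = (3 + d)*(1/(2*d)) = (3 + d)/(2*d))
x(-5, 2)*(1 + L(-1)) = 2*(1 + (½)*(3 - 1)/(-1)) = 2*(1 + (½)*(-1)*2) = 2*(1 - 1) = 2*0 = 0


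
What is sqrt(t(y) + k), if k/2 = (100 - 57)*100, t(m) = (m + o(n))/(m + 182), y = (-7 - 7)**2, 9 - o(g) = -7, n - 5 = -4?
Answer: sqrt(34135626)/63 ≈ 92.739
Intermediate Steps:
n = 1 (n = 5 - 4 = 1)
o(g) = 16 (o(g) = 9 - 1*(-7) = 9 + 7 = 16)
y = 196 (y = (-14)**2 = 196)
t(m) = (16 + m)/(182 + m) (t(m) = (m + 16)/(m + 182) = (16 + m)/(182 + m))
k = 8600 (k = 2*((100 - 57)*100) = 2*(43*100) = 2*4300 = 8600)
sqrt(t(y) + k) = sqrt((16 + 196)/(182 + 196) + 8600) = sqrt(212/378 + 8600) = sqrt((1/378)*212 + 8600) = sqrt(106/189 + 8600) = sqrt(1625506/189) = sqrt(34135626)/63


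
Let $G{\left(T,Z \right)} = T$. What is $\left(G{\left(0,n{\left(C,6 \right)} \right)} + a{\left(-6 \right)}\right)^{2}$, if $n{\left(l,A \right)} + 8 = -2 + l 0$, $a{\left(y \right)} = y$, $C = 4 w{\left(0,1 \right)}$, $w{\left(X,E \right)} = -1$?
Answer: $36$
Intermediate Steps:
$C = -4$ ($C = 4 \left(-1\right) = -4$)
$n{\left(l,A \right)} = -10$ ($n{\left(l,A \right)} = -8 + \left(-2 + l 0\right) = -8 + \left(-2 + 0\right) = -8 - 2 = -10$)
$\left(G{\left(0,n{\left(C,6 \right)} \right)} + a{\left(-6 \right)}\right)^{2} = \left(0 - 6\right)^{2} = \left(-6\right)^{2} = 36$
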